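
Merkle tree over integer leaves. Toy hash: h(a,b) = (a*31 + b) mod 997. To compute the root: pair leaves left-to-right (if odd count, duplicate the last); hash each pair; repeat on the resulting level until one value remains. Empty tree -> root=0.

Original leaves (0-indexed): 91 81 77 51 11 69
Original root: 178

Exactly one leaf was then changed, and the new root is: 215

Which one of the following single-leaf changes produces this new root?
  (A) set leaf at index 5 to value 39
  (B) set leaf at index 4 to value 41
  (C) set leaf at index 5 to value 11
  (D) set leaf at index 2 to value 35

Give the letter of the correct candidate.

Answer: A

Derivation:
Original leaves: [91, 81, 77, 51, 11, 69]
Target new root: 215
Try each candidate change and compute the resulting root:
Candidate A: set leaf[5] = 39 -> leaves = [91, 81, 77, 51, 11, 39]
  L0: [91, 81, 77, 51, 11, 39]
  L1: h(91,81)=(91*31+81)%997=908 h(77,51)=(77*31+51)%997=444 h(11,39)=(11*31+39)%997=380 -> [908, 444, 380]
  L2: h(908,444)=(908*31+444)%997=676 h(380,380)=(380*31+380)%997=196 -> [676, 196]
  L3: h(676,196)=(676*31+196)%997=215 -> [215]
  root = 215 == target 215  ** MATCH **
Candidate B: set leaf[4] = 41 -> leaves = [91, 81, 77, 51, 41, 69]
  L0: [91, 81, 77, 51, 41, 69]
  L1: h(91,81)=(91*31+81)%997=908 h(77,51)=(77*31+51)%997=444 h(41,69)=(41*31+69)%997=343 -> [908, 444, 343]
  L2: h(908,444)=(908*31+444)%997=676 h(343,343)=(343*31+343)%997=9 -> [676, 9]
  L3: h(676,9)=(676*31+9)%997=28 -> [28]
  root = 28 != target 215
Candidate C: set leaf[5] = 11 -> leaves = [91, 81, 77, 51, 11, 11]
  L0: [91, 81, 77, 51, 11, 11]
  L1: h(91,81)=(91*31+81)%997=908 h(77,51)=(77*31+51)%997=444 h(11,11)=(11*31+11)%997=352 -> [908, 444, 352]
  L2: h(908,444)=(908*31+444)%997=676 h(352,352)=(352*31+352)%997=297 -> [676, 297]
  L3: h(676,297)=(676*31+297)%997=316 -> [316]
  root = 316 != target 215
Candidate D: set leaf[2] = 35 -> leaves = [91, 81, 35, 51, 11, 69]
  L0: [91, 81, 35, 51, 11, 69]
  L1: h(91,81)=(91*31+81)%997=908 h(35,51)=(35*31+51)%997=139 h(11,69)=(11*31+69)%997=410 -> [908, 139, 410]
  L2: h(908,139)=(908*31+139)%997=371 h(410,410)=(410*31+410)%997=159 -> [371, 159]
  L3: h(371,159)=(371*31+159)%997=693 -> [693]
  root = 693 != target 215
Candidate A produces the target root.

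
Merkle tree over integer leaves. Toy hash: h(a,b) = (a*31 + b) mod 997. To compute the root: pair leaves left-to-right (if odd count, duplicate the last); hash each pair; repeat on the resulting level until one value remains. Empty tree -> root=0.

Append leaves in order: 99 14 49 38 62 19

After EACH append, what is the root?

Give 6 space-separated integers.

After append 99 (leaves=[99]):
  L0: [99]
  root=99
After append 14 (leaves=[99, 14]):
  L0: [99, 14]
  L1: h(99,14)=(99*31+14)%997=92 -> [92]
  root=92
After append 49 (leaves=[99, 14, 49]):
  L0: [99, 14, 49]
  L1: h(99,14)=(99*31+14)%997=92 h(49,49)=(49*31+49)%997=571 -> [92, 571]
  L2: h(92,571)=(92*31+571)%997=432 -> [432]
  root=432
After append 38 (leaves=[99, 14, 49, 38]):
  L0: [99, 14, 49, 38]
  L1: h(99,14)=(99*31+14)%997=92 h(49,38)=(49*31+38)%997=560 -> [92, 560]
  L2: h(92,560)=(92*31+560)%997=421 -> [421]
  root=421
After append 62 (leaves=[99, 14, 49, 38, 62]):
  L0: [99, 14, 49, 38, 62]
  L1: h(99,14)=(99*31+14)%997=92 h(49,38)=(49*31+38)%997=560 h(62,62)=(62*31+62)%997=987 -> [92, 560, 987]
  L2: h(92,560)=(92*31+560)%997=421 h(987,987)=(987*31+987)%997=677 -> [421, 677]
  L3: h(421,677)=(421*31+677)%997=767 -> [767]
  root=767
After append 19 (leaves=[99, 14, 49, 38, 62, 19]):
  L0: [99, 14, 49, 38, 62, 19]
  L1: h(99,14)=(99*31+14)%997=92 h(49,38)=(49*31+38)%997=560 h(62,19)=(62*31+19)%997=944 -> [92, 560, 944]
  L2: h(92,560)=(92*31+560)%997=421 h(944,944)=(944*31+944)%997=298 -> [421, 298]
  L3: h(421,298)=(421*31+298)%997=388 -> [388]
  root=388

Answer: 99 92 432 421 767 388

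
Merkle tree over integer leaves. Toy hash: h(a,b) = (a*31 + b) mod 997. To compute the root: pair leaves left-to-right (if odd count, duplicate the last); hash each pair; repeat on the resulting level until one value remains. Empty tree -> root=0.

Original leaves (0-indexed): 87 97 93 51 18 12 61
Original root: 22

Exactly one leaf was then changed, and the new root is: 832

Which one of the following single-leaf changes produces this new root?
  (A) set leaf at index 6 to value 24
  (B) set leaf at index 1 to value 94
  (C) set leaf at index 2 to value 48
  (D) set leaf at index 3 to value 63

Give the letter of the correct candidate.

Original leaves: [87, 97, 93, 51, 18, 12, 61]
Target new root: 832
Try each candidate change and compute the resulting root:
Candidate A: set leaf[6] = 24 -> leaves = [87, 97, 93, 51, 18, 12, 24]
  L0: [87, 97, 93, 51, 18, 12, 24]
  L1: h(87,97)=(87*31+97)%997=800 h(93,51)=(93*31+51)%997=940 h(18,12)=(18*31+12)%997=570 h(24,24)=(24*31+24)%997=768 -> [800, 940, 570, 768]
  L2: h(800,940)=(800*31+940)%997=815 h(570,768)=(570*31+768)%997=492 -> [815, 492]
  L3: h(815,492)=(815*31+492)%997=832 -> [832]
  root = 832 == target 832  ** MATCH **
Candidate B: set leaf[1] = 94 -> leaves = [87, 94, 93, 51, 18, 12, 61]
  L0: [87, 94, 93, 51, 18, 12, 61]
  L1: h(87,94)=(87*31+94)%997=797 h(93,51)=(93*31+51)%997=940 h(18,12)=(18*31+12)%997=570 h(61,61)=(61*31+61)%997=955 -> [797, 940, 570, 955]
  L2: h(797,940)=(797*31+940)%997=722 h(570,955)=(570*31+955)%997=679 -> [722, 679]
  L3: h(722,679)=(722*31+679)%997=130 -> [130]
  root = 130 != target 832
Candidate C: set leaf[2] = 48 -> leaves = [87, 97, 48, 51, 18, 12, 61]
  L0: [87, 97, 48, 51, 18, 12, 61]
  L1: h(87,97)=(87*31+97)%997=800 h(48,51)=(48*31+51)%997=542 h(18,12)=(18*31+12)%997=570 h(61,61)=(61*31+61)%997=955 -> [800, 542, 570, 955]
  L2: h(800,542)=(800*31+542)%997=417 h(570,955)=(570*31+955)%997=679 -> [417, 679]
  L3: h(417,679)=(417*31+679)%997=645 -> [645]
  root = 645 != target 832
Candidate D: set leaf[3] = 63 -> leaves = [87, 97, 93, 63, 18, 12, 61]
  L0: [87, 97, 93, 63, 18, 12, 61]
  L1: h(87,97)=(87*31+97)%997=800 h(93,63)=(93*31+63)%997=952 h(18,12)=(18*31+12)%997=570 h(61,61)=(61*31+61)%997=955 -> [800, 952, 570, 955]
  L2: h(800,952)=(800*31+952)%997=827 h(570,955)=(570*31+955)%997=679 -> [827, 679]
  L3: h(827,679)=(827*31+679)%997=394 -> [394]
  root = 394 != target 832
Candidate A produces the target root.

Answer: A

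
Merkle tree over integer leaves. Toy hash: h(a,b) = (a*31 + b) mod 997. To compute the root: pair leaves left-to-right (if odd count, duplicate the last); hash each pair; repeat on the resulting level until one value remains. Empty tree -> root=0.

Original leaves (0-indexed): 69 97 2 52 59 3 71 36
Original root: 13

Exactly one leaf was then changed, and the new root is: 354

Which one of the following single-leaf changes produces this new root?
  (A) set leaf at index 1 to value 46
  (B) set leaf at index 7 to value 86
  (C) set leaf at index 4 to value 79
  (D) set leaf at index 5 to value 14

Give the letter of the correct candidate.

Answer: D

Derivation:
Original leaves: [69, 97, 2, 52, 59, 3, 71, 36]
Target new root: 354
Try each candidate change and compute the resulting root:
Candidate A: set leaf[1] = 46 -> leaves = [69, 46, 2, 52, 59, 3, 71, 36]
  L0: [69, 46, 2, 52, 59, 3, 71, 36]
  L1: h(69,46)=(69*31+46)%997=191 h(2,52)=(2*31+52)%997=114 h(59,3)=(59*31+3)%997=835 h(71,36)=(71*31+36)%997=243 -> [191, 114, 835, 243]
  L2: h(191,114)=(191*31+114)%997=53 h(835,243)=(835*31+243)%997=206 -> [53, 206]
  L3: h(53,206)=(53*31+206)%997=852 -> [852]
  root = 852 != target 354
Candidate B: set leaf[7] = 86 -> leaves = [69, 97, 2, 52, 59, 3, 71, 86]
  L0: [69, 97, 2, 52, 59, 3, 71, 86]
  L1: h(69,97)=(69*31+97)%997=242 h(2,52)=(2*31+52)%997=114 h(59,3)=(59*31+3)%997=835 h(71,86)=(71*31+86)%997=293 -> [242, 114, 835, 293]
  L2: h(242,114)=(242*31+114)%997=637 h(835,293)=(835*31+293)%997=256 -> [637, 256]
  L3: h(637,256)=(637*31+256)%997=63 -> [63]
  root = 63 != target 354
Candidate C: set leaf[4] = 79 -> leaves = [69, 97, 2, 52, 79, 3, 71, 36]
  L0: [69, 97, 2, 52, 79, 3, 71, 36]
  L1: h(69,97)=(69*31+97)%997=242 h(2,52)=(2*31+52)%997=114 h(79,3)=(79*31+3)%997=458 h(71,36)=(71*31+36)%997=243 -> [242, 114, 458, 243]
  L2: h(242,114)=(242*31+114)%997=637 h(458,243)=(458*31+243)%997=483 -> [637, 483]
  L3: h(637,483)=(637*31+483)%997=290 -> [290]
  root = 290 != target 354
Candidate D: set leaf[5] = 14 -> leaves = [69, 97, 2, 52, 59, 14, 71, 36]
  L0: [69, 97, 2, 52, 59, 14, 71, 36]
  L1: h(69,97)=(69*31+97)%997=242 h(2,52)=(2*31+52)%997=114 h(59,14)=(59*31+14)%997=846 h(71,36)=(71*31+36)%997=243 -> [242, 114, 846, 243]
  L2: h(242,114)=(242*31+114)%997=637 h(846,243)=(846*31+243)%997=547 -> [637, 547]
  L3: h(637,547)=(637*31+547)%997=354 -> [354]
  root = 354 == target 354  ** MATCH **
Candidate D produces the target root.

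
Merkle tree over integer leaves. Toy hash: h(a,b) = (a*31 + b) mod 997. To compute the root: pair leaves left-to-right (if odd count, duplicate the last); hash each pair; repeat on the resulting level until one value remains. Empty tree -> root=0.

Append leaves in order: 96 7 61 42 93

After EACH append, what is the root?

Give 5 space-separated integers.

After append 96 (leaves=[96]):
  L0: [96]
  root=96
After append 7 (leaves=[96, 7]):
  L0: [96, 7]
  L1: h(96,7)=(96*31+7)%997=989 -> [989]
  root=989
After append 61 (leaves=[96, 7, 61]):
  L0: [96, 7, 61]
  L1: h(96,7)=(96*31+7)%997=989 h(61,61)=(61*31+61)%997=955 -> [989, 955]
  L2: h(989,955)=(989*31+955)%997=707 -> [707]
  root=707
After append 42 (leaves=[96, 7, 61, 42]):
  L0: [96, 7, 61, 42]
  L1: h(96,7)=(96*31+7)%997=989 h(61,42)=(61*31+42)%997=936 -> [989, 936]
  L2: h(989,936)=(989*31+936)%997=688 -> [688]
  root=688
After append 93 (leaves=[96, 7, 61, 42, 93]):
  L0: [96, 7, 61, 42, 93]
  L1: h(96,7)=(96*31+7)%997=989 h(61,42)=(61*31+42)%997=936 h(93,93)=(93*31+93)%997=982 -> [989, 936, 982]
  L2: h(989,936)=(989*31+936)%997=688 h(982,982)=(982*31+982)%997=517 -> [688, 517]
  L3: h(688,517)=(688*31+517)%997=908 -> [908]
  root=908

Answer: 96 989 707 688 908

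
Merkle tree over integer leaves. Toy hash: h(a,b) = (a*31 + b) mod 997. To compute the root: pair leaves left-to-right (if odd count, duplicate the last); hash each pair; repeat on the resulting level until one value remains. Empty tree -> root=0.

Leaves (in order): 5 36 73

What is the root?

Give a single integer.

L0: [5, 36, 73]
L1: h(5,36)=(5*31+36)%997=191 h(73,73)=(73*31+73)%997=342 -> [191, 342]
L2: h(191,342)=(191*31+342)%997=281 -> [281]

Answer: 281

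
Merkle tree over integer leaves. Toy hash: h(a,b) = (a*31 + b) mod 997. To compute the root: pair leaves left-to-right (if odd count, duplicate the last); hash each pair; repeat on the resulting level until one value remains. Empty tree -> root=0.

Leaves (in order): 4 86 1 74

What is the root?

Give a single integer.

Answer: 633

Derivation:
L0: [4, 86, 1, 74]
L1: h(4,86)=(4*31+86)%997=210 h(1,74)=(1*31+74)%997=105 -> [210, 105]
L2: h(210,105)=(210*31+105)%997=633 -> [633]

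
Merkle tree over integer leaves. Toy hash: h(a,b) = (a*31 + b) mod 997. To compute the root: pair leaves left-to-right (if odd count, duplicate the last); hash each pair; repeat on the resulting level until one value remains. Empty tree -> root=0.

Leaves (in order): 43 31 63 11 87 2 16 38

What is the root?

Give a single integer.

L0: [43, 31, 63, 11, 87, 2, 16, 38]
L1: h(43,31)=(43*31+31)%997=367 h(63,11)=(63*31+11)%997=967 h(87,2)=(87*31+2)%997=705 h(16,38)=(16*31+38)%997=534 -> [367, 967, 705, 534]
L2: h(367,967)=(367*31+967)%997=380 h(705,534)=(705*31+534)%997=455 -> [380, 455]
L3: h(380,455)=(380*31+455)%997=271 -> [271]

Answer: 271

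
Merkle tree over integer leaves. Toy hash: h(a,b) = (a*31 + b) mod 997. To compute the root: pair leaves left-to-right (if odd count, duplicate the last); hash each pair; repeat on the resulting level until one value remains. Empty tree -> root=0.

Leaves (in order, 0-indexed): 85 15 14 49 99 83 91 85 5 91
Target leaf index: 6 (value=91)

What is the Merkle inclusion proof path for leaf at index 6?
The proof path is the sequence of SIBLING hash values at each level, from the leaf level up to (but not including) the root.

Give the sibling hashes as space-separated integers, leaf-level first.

L0 (leaves): [85, 15, 14, 49, 99, 83, 91, 85, 5, 91], target index=6
L1: h(85,15)=(85*31+15)%997=656 [pair 0] h(14,49)=(14*31+49)%997=483 [pair 1] h(99,83)=(99*31+83)%997=161 [pair 2] h(91,85)=(91*31+85)%997=912 [pair 3] h(5,91)=(5*31+91)%997=246 [pair 4] -> [656, 483, 161, 912, 246]
  Sibling for proof at L0: 85
L2: h(656,483)=(656*31+483)%997=879 [pair 0] h(161,912)=(161*31+912)%997=918 [pair 1] h(246,246)=(246*31+246)%997=893 [pair 2] -> [879, 918, 893]
  Sibling for proof at L1: 161
L3: h(879,918)=(879*31+918)%997=251 [pair 0] h(893,893)=(893*31+893)%997=660 [pair 1] -> [251, 660]
  Sibling for proof at L2: 879
L4: h(251,660)=(251*31+660)%997=465 [pair 0] -> [465]
  Sibling for proof at L3: 660
Root: 465
Proof path (sibling hashes from leaf to root): [85, 161, 879, 660]

Answer: 85 161 879 660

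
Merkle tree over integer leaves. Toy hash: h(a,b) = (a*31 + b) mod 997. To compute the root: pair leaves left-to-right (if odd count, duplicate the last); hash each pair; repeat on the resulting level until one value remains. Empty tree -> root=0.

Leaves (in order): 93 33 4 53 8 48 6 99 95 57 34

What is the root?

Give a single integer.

Answer: 598

Derivation:
L0: [93, 33, 4, 53, 8, 48, 6, 99, 95, 57, 34]
L1: h(93,33)=(93*31+33)%997=922 h(4,53)=(4*31+53)%997=177 h(8,48)=(8*31+48)%997=296 h(6,99)=(6*31+99)%997=285 h(95,57)=(95*31+57)%997=11 h(34,34)=(34*31+34)%997=91 -> [922, 177, 296, 285, 11, 91]
L2: h(922,177)=(922*31+177)%997=843 h(296,285)=(296*31+285)%997=488 h(11,91)=(11*31+91)%997=432 -> [843, 488, 432]
L3: h(843,488)=(843*31+488)%997=699 h(432,432)=(432*31+432)%997=863 -> [699, 863]
L4: h(699,863)=(699*31+863)%997=598 -> [598]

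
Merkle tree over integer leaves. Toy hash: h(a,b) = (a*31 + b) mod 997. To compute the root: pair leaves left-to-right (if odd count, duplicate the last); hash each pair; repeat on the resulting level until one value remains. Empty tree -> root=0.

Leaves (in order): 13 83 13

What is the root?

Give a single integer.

L0: [13, 83, 13]
L1: h(13,83)=(13*31+83)%997=486 h(13,13)=(13*31+13)%997=416 -> [486, 416]
L2: h(486,416)=(486*31+416)%997=527 -> [527]

Answer: 527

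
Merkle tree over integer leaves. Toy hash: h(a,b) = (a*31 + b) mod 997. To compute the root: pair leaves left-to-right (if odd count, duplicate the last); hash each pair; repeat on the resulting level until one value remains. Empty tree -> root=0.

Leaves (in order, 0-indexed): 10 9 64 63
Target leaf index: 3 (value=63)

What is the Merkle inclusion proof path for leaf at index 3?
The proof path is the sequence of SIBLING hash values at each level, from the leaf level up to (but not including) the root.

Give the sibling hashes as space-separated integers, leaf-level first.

L0 (leaves): [10, 9, 64, 63], target index=3
L1: h(10,9)=(10*31+9)%997=319 [pair 0] h(64,63)=(64*31+63)%997=53 [pair 1] -> [319, 53]
  Sibling for proof at L0: 64
L2: h(319,53)=(319*31+53)%997=969 [pair 0] -> [969]
  Sibling for proof at L1: 319
Root: 969
Proof path (sibling hashes from leaf to root): [64, 319]

Answer: 64 319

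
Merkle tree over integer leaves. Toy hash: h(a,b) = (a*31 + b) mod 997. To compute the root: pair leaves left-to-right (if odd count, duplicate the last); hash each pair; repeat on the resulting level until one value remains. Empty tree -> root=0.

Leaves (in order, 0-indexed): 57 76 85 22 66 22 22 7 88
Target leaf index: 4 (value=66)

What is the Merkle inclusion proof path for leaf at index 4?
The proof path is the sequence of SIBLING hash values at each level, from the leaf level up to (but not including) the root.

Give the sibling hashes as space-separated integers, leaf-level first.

Answer: 22 689 967 260

Derivation:
L0 (leaves): [57, 76, 85, 22, 66, 22, 22, 7, 88], target index=4
L1: h(57,76)=(57*31+76)%997=846 [pair 0] h(85,22)=(85*31+22)%997=663 [pair 1] h(66,22)=(66*31+22)%997=74 [pair 2] h(22,7)=(22*31+7)%997=689 [pair 3] h(88,88)=(88*31+88)%997=822 [pair 4] -> [846, 663, 74, 689, 822]
  Sibling for proof at L0: 22
L2: h(846,663)=(846*31+663)%997=967 [pair 0] h(74,689)=(74*31+689)%997=989 [pair 1] h(822,822)=(822*31+822)%997=382 [pair 2] -> [967, 989, 382]
  Sibling for proof at L1: 689
L3: h(967,989)=(967*31+989)%997=59 [pair 0] h(382,382)=(382*31+382)%997=260 [pair 1] -> [59, 260]
  Sibling for proof at L2: 967
L4: h(59,260)=(59*31+260)%997=95 [pair 0] -> [95]
  Sibling for proof at L3: 260
Root: 95
Proof path (sibling hashes from leaf to root): [22, 689, 967, 260]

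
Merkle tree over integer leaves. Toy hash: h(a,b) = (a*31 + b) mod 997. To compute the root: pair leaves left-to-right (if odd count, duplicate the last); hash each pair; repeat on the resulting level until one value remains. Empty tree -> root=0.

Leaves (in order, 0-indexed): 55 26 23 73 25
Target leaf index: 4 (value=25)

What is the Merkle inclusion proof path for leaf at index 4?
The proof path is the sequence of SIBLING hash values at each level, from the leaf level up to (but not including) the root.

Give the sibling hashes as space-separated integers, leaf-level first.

L0 (leaves): [55, 26, 23, 73, 25], target index=4
L1: h(55,26)=(55*31+26)%997=734 [pair 0] h(23,73)=(23*31+73)%997=786 [pair 1] h(25,25)=(25*31+25)%997=800 [pair 2] -> [734, 786, 800]
  Sibling for proof at L0: 25
L2: h(734,786)=(734*31+786)%997=609 [pair 0] h(800,800)=(800*31+800)%997=675 [pair 1] -> [609, 675]
  Sibling for proof at L1: 800
L3: h(609,675)=(609*31+675)%997=611 [pair 0] -> [611]
  Sibling for proof at L2: 609
Root: 611
Proof path (sibling hashes from leaf to root): [25, 800, 609]

Answer: 25 800 609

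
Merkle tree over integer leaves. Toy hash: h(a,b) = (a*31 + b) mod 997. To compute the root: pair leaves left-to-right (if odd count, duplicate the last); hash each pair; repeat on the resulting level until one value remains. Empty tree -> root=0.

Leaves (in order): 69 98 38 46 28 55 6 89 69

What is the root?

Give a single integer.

Answer: 815

Derivation:
L0: [69, 98, 38, 46, 28, 55, 6, 89, 69]
L1: h(69,98)=(69*31+98)%997=243 h(38,46)=(38*31+46)%997=227 h(28,55)=(28*31+55)%997=923 h(6,89)=(6*31+89)%997=275 h(69,69)=(69*31+69)%997=214 -> [243, 227, 923, 275, 214]
L2: h(243,227)=(243*31+227)%997=781 h(923,275)=(923*31+275)%997=972 h(214,214)=(214*31+214)%997=866 -> [781, 972, 866]
L3: h(781,972)=(781*31+972)%997=258 h(866,866)=(866*31+866)%997=793 -> [258, 793]
L4: h(258,793)=(258*31+793)%997=815 -> [815]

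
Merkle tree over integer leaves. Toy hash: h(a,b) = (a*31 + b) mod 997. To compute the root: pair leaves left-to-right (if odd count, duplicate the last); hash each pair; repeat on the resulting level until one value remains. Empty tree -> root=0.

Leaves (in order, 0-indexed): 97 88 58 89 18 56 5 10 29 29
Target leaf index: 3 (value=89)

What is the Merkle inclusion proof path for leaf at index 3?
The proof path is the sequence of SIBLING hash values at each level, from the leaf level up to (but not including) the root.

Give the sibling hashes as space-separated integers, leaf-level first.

L0 (leaves): [97, 88, 58, 89, 18, 56, 5, 10, 29, 29], target index=3
L1: h(97,88)=(97*31+88)%997=104 [pair 0] h(58,89)=(58*31+89)%997=890 [pair 1] h(18,56)=(18*31+56)%997=614 [pair 2] h(5,10)=(5*31+10)%997=165 [pair 3] h(29,29)=(29*31+29)%997=928 [pair 4] -> [104, 890, 614, 165, 928]
  Sibling for proof at L0: 58
L2: h(104,890)=(104*31+890)%997=126 [pair 0] h(614,165)=(614*31+165)%997=256 [pair 1] h(928,928)=(928*31+928)%997=783 [pair 2] -> [126, 256, 783]
  Sibling for proof at L1: 104
L3: h(126,256)=(126*31+256)%997=174 [pair 0] h(783,783)=(783*31+783)%997=131 [pair 1] -> [174, 131]
  Sibling for proof at L2: 256
L4: h(174,131)=(174*31+131)%997=540 [pair 0] -> [540]
  Sibling for proof at L3: 131
Root: 540
Proof path (sibling hashes from leaf to root): [58, 104, 256, 131]

Answer: 58 104 256 131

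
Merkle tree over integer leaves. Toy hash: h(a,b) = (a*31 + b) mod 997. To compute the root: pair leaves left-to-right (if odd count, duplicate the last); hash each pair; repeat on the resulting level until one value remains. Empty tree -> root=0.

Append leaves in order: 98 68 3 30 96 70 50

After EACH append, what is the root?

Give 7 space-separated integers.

Answer: 98 115 670 697 271 436 984

Derivation:
After append 98 (leaves=[98]):
  L0: [98]
  root=98
After append 68 (leaves=[98, 68]):
  L0: [98, 68]
  L1: h(98,68)=(98*31+68)%997=115 -> [115]
  root=115
After append 3 (leaves=[98, 68, 3]):
  L0: [98, 68, 3]
  L1: h(98,68)=(98*31+68)%997=115 h(3,3)=(3*31+3)%997=96 -> [115, 96]
  L2: h(115,96)=(115*31+96)%997=670 -> [670]
  root=670
After append 30 (leaves=[98, 68, 3, 30]):
  L0: [98, 68, 3, 30]
  L1: h(98,68)=(98*31+68)%997=115 h(3,30)=(3*31+30)%997=123 -> [115, 123]
  L2: h(115,123)=(115*31+123)%997=697 -> [697]
  root=697
After append 96 (leaves=[98, 68, 3, 30, 96]):
  L0: [98, 68, 3, 30, 96]
  L1: h(98,68)=(98*31+68)%997=115 h(3,30)=(3*31+30)%997=123 h(96,96)=(96*31+96)%997=81 -> [115, 123, 81]
  L2: h(115,123)=(115*31+123)%997=697 h(81,81)=(81*31+81)%997=598 -> [697, 598]
  L3: h(697,598)=(697*31+598)%997=271 -> [271]
  root=271
After append 70 (leaves=[98, 68, 3, 30, 96, 70]):
  L0: [98, 68, 3, 30, 96, 70]
  L1: h(98,68)=(98*31+68)%997=115 h(3,30)=(3*31+30)%997=123 h(96,70)=(96*31+70)%997=55 -> [115, 123, 55]
  L2: h(115,123)=(115*31+123)%997=697 h(55,55)=(55*31+55)%997=763 -> [697, 763]
  L3: h(697,763)=(697*31+763)%997=436 -> [436]
  root=436
After append 50 (leaves=[98, 68, 3, 30, 96, 70, 50]):
  L0: [98, 68, 3, 30, 96, 70, 50]
  L1: h(98,68)=(98*31+68)%997=115 h(3,30)=(3*31+30)%997=123 h(96,70)=(96*31+70)%997=55 h(50,50)=(50*31+50)%997=603 -> [115, 123, 55, 603]
  L2: h(115,123)=(115*31+123)%997=697 h(55,603)=(55*31+603)%997=314 -> [697, 314]
  L3: h(697,314)=(697*31+314)%997=984 -> [984]
  root=984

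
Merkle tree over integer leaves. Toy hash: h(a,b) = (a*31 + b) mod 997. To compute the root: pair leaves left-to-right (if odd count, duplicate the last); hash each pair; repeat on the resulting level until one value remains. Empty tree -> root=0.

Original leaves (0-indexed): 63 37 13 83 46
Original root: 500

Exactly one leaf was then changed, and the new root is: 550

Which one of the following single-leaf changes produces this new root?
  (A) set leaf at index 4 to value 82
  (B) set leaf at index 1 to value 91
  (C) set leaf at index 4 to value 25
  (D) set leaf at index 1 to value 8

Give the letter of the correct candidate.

Original leaves: [63, 37, 13, 83, 46]
Target new root: 550
Try each candidate change and compute the resulting root:
Candidate A: set leaf[4] = 82 -> leaves = [63, 37, 13, 83, 82]
  L0: [63, 37, 13, 83, 82]
  L1: h(63,37)=(63*31+37)%997=993 h(13,83)=(13*31+83)%997=486 h(82,82)=(82*31+82)%997=630 -> [993, 486, 630]
  L2: h(993,486)=(993*31+486)%997=362 h(630,630)=(630*31+630)%997=220 -> [362, 220]
  L3: h(362,220)=(362*31+220)%997=475 -> [475]
  root = 475 != target 550
Candidate B: set leaf[1] = 91 -> leaves = [63, 91, 13, 83, 46]
  L0: [63, 91, 13, 83, 46]
  L1: h(63,91)=(63*31+91)%997=50 h(13,83)=(13*31+83)%997=486 h(46,46)=(46*31+46)%997=475 -> [50, 486, 475]
  L2: h(50,486)=(50*31+486)%997=42 h(475,475)=(475*31+475)%997=245 -> [42, 245]
  L3: h(42,245)=(42*31+245)%997=550 -> [550]
  root = 550 == target 550  ** MATCH **
Candidate C: set leaf[4] = 25 -> leaves = [63, 37, 13, 83, 25]
  L0: [63, 37, 13, 83, 25]
  L1: h(63,37)=(63*31+37)%997=993 h(13,83)=(13*31+83)%997=486 h(25,25)=(25*31+25)%997=800 -> [993, 486, 800]
  L2: h(993,486)=(993*31+486)%997=362 h(800,800)=(800*31+800)%997=675 -> [362, 675]
  L3: h(362,675)=(362*31+675)%997=930 -> [930]
  root = 930 != target 550
Candidate D: set leaf[1] = 8 -> leaves = [63, 8, 13, 83, 46]
  L0: [63, 8, 13, 83, 46]
  L1: h(63,8)=(63*31+8)%997=964 h(13,83)=(13*31+83)%997=486 h(46,46)=(46*31+46)%997=475 -> [964, 486, 475]
  L2: h(964,486)=(964*31+486)%997=460 h(475,475)=(475*31+475)%997=245 -> [460, 245]
  L3: h(460,245)=(460*31+245)%997=547 -> [547]
  root = 547 != target 550
Candidate B produces the target root.

Answer: B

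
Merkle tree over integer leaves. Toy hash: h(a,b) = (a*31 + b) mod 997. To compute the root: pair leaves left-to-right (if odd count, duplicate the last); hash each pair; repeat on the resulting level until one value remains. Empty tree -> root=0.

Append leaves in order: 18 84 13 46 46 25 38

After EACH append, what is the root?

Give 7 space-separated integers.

After append 18 (leaves=[18]):
  L0: [18]
  root=18
After append 84 (leaves=[18, 84]):
  L0: [18, 84]
  L1: h(18,84)=(18*31+84)%997=642 -> [642]
  root=642
After append 13 (leaves=[18, 84, 13]):
  L0: [18, 84, 13]
  L1: h(18,84)=(18*31+84)%997=642 h(13,13)=(13*31+13)%997=416 -> [642, 416]
  L2: h(642,416)=(642*31+416)%997=378 -> [378]
  root=378
After append 46 (leaves=[18, 84, 13, 46]):
  L0: [18, 84, 13, 46]
  L1: h(18,84)=(18*31+84)%997=642 h(13,46)=(13*31+46)%997=449 -> [642, 449]
  L2: h(642,449)=(642*31+449)%997=411 -> [411]
  root=411
After append 46 (leaves=[18, 84, 13, 46, 46]):
  L0: [18, 84, 13, 46, 46]
  L1: h(18,84)=(18*31+84)%997=642 h(13,46)=(13*31+46)%997=449 h(46,46)=(46*31+46)%997=475 -> [642, 449, 475]
  L2: h(642,449)=(642*31+449)%997=411 h(475,475)=(475*31+475)%997=245 -> [411, 245]
  L3: h(411,245)=(411*31+245)%997=25 -> [25]
  root=25
After append 25 (leaves=[18, 84, 13, 46, 46, 25]):
  L0: [18, 84, 13, 46, 46, 25]
  L1: h(18,84)=(18*31+84)%997=642 h(13,46)=(13*31+46)%997=449 h(46,25)=(46*31+25)%997=454 -> [642, 449, 454]
  L2: h(642,449)=(642*31+449)%997=411 h(454,454)=(454*31+454)%997=570 -> [411, 570]
  L3: h(411,570)=(411*31+570)%997=350 -> [350]
  root=350
After append 38 (leaves=[18, 84, 13, 46, 46, 25, 38]):
  L0: [18, 84, 13, 46, 46, 25, 38]
  L1: h(18,84)=(18*31+84)%997=642 h(13,46)=(13*31+46)%997=449 h(46,25)=(46*31+25)%997=454 h(38,38)=(38*31+38)%997=219 -> [642, 449, 454, 219]
  L2: h(642,449)=(642*31+449)%997=411 h(454,219)=(454*31+219)%997=335 -> [411, 335]
  L3: h(411,335)=(411*31+335)%997=115 -> [115]
  root=115

Answer: 18 642 378 411 25 350 115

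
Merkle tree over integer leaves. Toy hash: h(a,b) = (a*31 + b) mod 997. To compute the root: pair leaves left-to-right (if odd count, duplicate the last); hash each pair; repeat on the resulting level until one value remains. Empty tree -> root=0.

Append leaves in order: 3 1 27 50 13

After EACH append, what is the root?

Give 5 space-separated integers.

After append 3 (leaves=[3]):
  L0: [3]
  root=3
After append 1 (leaves=[3, 1]):
  L0: [3, 1]
  L1: h(3,1)=(3*31+1)%997=94 -> [94]
  root=94
After append 27 (leaves=[3, 1, 27]):
  L0: [3, 1, 27]
  L1: h(3,1)=(3*31+1)%997=94 h(27,27)=(27*31+27)%997=864 -> [94, 864]
  L2: h(94,864)=(94*31+864)%997=787 -> [787]
  root=787
After append 50 (leaves=[3, 1, 27, 50]):
  L0: [3, 1, 27, 50]
  L1: h(3,1)=(3*31+1)%997=94 h(27,50)=(27*31+50)%997=887 -> [94, 887]
  L2: h(94,887)=(94*31+887)%997=810 -> [810]
  root=810
After append 13 (leaves=[3, 1, 27, 50, 13]):
  L0: [3, 1, 27, 50, 13]
  L1: h(3,1)=(3*31+1)%997=94 h(27,50)=(27*31+50)%997=887 h(13,13)=(13*31+13)%997=416 -> [94, 887, 416]
  L2: h(94,887)=(94*31+887)%997=810 h(416,416)=(416*31+416)%997=351 -> [810, 351]
  L3: h(810,351)=(810*31+351)%997=536 -> [536]
  root=536

Answer: 3 94 787 810 536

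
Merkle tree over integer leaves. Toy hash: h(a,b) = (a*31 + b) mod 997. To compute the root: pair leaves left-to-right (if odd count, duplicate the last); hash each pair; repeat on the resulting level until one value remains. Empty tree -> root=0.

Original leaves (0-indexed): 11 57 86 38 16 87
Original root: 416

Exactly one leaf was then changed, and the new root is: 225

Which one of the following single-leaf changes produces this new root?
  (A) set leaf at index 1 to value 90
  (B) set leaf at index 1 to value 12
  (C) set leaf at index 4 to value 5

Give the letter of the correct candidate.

Original leaves: [11, 57, 86, 38, 16, 87]
Target new root: 225
Try each candidate change and compute the resulting root:
Candidate A: set leaf[1] = 90 -> leaves = [11, 90, 86, 38, 16, 87]
  L0: [11, 90, 86, 38, 16, 87]
  L1: h(11,90)=(11*31+90)%997=431 h(86,38)=(86*31+38)%997=710 h(16,87)=(16*31+87)%997=583 -> [431, 710, 583]
  L2: h(431,710)=(431*31+710)%997=113 h(583,583)=(583*31+583)%997=710 -> [113, 710]
  L3: h(113,710)=(113*31+710)%997=225 -> [225]
  root = 225 == target 225  ** MATCH **
Candidate B: set leaf[1] = 12 -> leaves = [11, 12, 86, 38, 16, 87]
  L0: [11, 12, 86, 38, 16, 87]
  L1: h(11,12)=(11*31+12)%997=353 h(86,38)=(86*31+38)%997=710 h(16,87)=(16*31+87)%997=583 -> [353, 710, 583]
  L2: h(353,710)=(353*31+710)%997=686 h(583,583)=(583*31+583)%997=710 -> [686, 710]
  L3: h(686,710)=(686*31+710)%997=42 -> [42]
  root = 42 != target 225
Candidate C: set leaf[4] = 5 -> leaves = [11, 57, 86, 38, 5, 87]
  L0: [11, 57, 86, 38, 5, 87]
  L1: h(11,57)=(11*31+57)%997=398 h(86,38)=(86*31+38)%997=710 h(5,87)=(5*31+87)%997=242 -> [398, 710, 242]
  L2: h(398,710)=(398*31+710)%997=87 h(242,242)=(242*31+242)%997=765 -> [87, 765]
  L3: h(87,765)=(87*31+765)%997=471 -> [471]
  root = 471 != target 225
Candidate A produces the target root.

Answer: A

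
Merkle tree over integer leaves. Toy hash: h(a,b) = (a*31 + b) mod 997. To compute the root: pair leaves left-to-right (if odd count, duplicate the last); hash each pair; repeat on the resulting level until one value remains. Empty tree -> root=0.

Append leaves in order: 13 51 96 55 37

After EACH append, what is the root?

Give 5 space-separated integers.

Answer: 13 454 197 156 850

Derivation:
After append 13 (leaves=[13]):
  L0: [13]
  root=13
After append 51 (leaves=[13, 51]):
  L0: [13, 51]
  L1: h(13,51)=(13*31+51)%997=454 -> [454]
  root=454
After append 96 (leaves=[13, 51, 96]):
  L0: [13, 51, 96]
  L1: h(13,51)=(13*31+51)%997=454 h(96,96)=(96*31+96)%997=81 -> [454, 81]
  L2: h(454,81)=(454*31+81)%997=197 -> [197]
  root=197
After append 55 (leaves=[13, 51, 96, 55]):
  L0: [13, 51, 96, 55]
  L1: h(13,51)=(13*31+51)%997=454 h(96,55)=(96*31+55)%997=40 -> [454, 40]
  L2: h(454,40)=(454*31+40)%997=156 -> [156]
  root=156
After append 37 (leaves=[13, 51, 96, 55, 37]):
  L0: [13, 51, 96, 55, 37]
  L1: h(13,51)=(13*31+51)%997=454 h(96,55)=(96*31+55)%997=40 h(37,37)=(37*31+37)%997=187 -> [454, 40, 187]
  L2: h(454,40)=(454*31+40)%997=156 h(187,187)=(187*31+187)%997=2 -> [156, 2]
  L3: h(156,2)=(156*31+2)%997=850 -> [850]
  root=850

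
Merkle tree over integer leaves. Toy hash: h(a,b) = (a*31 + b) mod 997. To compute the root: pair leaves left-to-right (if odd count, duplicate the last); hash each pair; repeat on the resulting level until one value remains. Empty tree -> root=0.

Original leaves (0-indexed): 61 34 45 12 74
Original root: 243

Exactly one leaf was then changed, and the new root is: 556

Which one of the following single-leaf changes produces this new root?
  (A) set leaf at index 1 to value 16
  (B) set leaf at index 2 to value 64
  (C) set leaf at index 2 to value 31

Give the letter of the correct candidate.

Original leaves: [61, 34, 45, 12, 74]
Target new root: 556
Try each candidate change and compute the resulting root:
Candidate A: set leaf[1] = 16 -> leaves = [61, 16, 45, 12, 74]
  L0: [61, 16, 45, 12, 74]
  L1: h(61,16)=(61*31+16)%997=910 h(45,12)=(45*31+12)%997=410 h(74,74)=(74*31+74)%997=374 -> [910, 410, 374]
  L2: h(910,410)=(910*31+410)%997=704 h(374,374)=(374*31+374)%997=4 -> [704, 4]
  L3: h(704,4)=(704*31+4)%997=891 -> [891]
  root = 891 != target 556
Candidate B: set leaf[2] = 64 -> leaves = [61, 34, 64, 12, 74]
  L0: [61, 34, 64, 12, 74]
  L1: h(61,34)=(61*31+34)%997=928 h(64,12)=(64*31+12)%997=2 h(74,74)=(74*31+74)%997=374 -> [928, 2, 374]
  L2: h(928,2)=(928*31+2)%997=854 h(374,374)=(374*31+374)%997=4 -> [854, 4]
  L3: h(854,4)=(854*31+4)%997=556 -> [556]
  root = 556 == target 556  ** MATCH **
Candidate C: set leaf[2] = 31 -> leaves = [61, 34, 31, 12, 74]
  L0: [61, 34, 31, 12, 74]
  L1: h(61,34)=(61*31+34)%997=928 h(31,12)=(31*31+12)%997=973 h(74,74)=(74*31+74)%997=374 -> [928, 973, 374]
  L2: h(928,973)=(928*31+973)%997=828 h(374,374)=(374*31+374)%997=4 -> [828, 4]
  L3: h(828,4)=(828*31+4)%997=747 -> [747]
  root = 747 != target 556
Candidate B produces the target root.

Answer: B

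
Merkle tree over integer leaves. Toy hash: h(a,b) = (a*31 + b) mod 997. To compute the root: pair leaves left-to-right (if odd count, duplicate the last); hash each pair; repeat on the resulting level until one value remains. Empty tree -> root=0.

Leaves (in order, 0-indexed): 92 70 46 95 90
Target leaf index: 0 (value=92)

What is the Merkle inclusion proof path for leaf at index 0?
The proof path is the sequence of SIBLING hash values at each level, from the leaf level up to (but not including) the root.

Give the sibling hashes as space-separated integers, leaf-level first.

L0 (leaves): [92, 70, 46, 95, 90], target index=0
L1: h(92,70)=(92*31+70)%997=928 [pair 0] h(46,95)=(46*31+95)%997=524 [pair 1] h(90,90)=(90*31+90)%997=886 [pair 2] -> [928, 524, 886]
  Sibling for proof at L0: 70
L2: h(928,524)=(928*31+524)%997=379 [pair 0] h(886,886)=(886*31+886)%997=436 [pair 1] -> [379, 436]
  Sibling for proof at L1: 524
L3: h(379,436)=(379*31+436)%997=221 [pair 0] -> [221]
  Sibling for proof at L2: 436
Root: 221
Proof path (sibling hashes from leaf to root): [70, 524, 436]

Answer: 70 524 436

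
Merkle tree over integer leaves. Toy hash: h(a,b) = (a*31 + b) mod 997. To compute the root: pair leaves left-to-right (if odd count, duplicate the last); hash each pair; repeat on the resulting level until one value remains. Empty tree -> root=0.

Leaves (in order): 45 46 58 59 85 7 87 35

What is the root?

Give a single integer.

L0: [45, 46, 58, 59, 85, 7, 87, 35]
L1: h(45,46)=(45*31+46)%997=444 h(58,59)=(58*31+59)%997=860 h(85,7)=(85*31+7)%997=648 h(87,35)=(87*31+35)%997=738 -> [444, 860, 648, 738]
L2: h(444,860)=(444*31+860)%997=666 h(648,738)=(648*31+738)%997=886 -> [666, 886]
L3: h(666,886)=(666*31+886)%997=595 -> [595]

Answer: 595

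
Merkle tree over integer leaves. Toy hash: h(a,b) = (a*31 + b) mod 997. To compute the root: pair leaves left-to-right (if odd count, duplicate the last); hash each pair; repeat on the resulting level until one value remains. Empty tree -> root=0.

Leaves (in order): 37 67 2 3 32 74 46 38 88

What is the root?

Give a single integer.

Answer: 42

Derivation:
L0: [37, 67, 2, 3, 32, 74, 46, 38, 88]
L1: h(37,67)=(37*31+67)%997=217 h(2,3)=(2*31+3)%997=65 h(32,74)=(32*31+74)%997=69 h(46,38)=(46*31+38)%997=467 h(88,88)=(88*31+88)%997=822 -> [217, 65, 69, 467, 822]
L2: h(217,65)=(217*31+65)%997=810 h(69,467)=(69*31+467)%997=612 h(822,822)=(822*31+822)%997=382 -> [810, 612, 382]
L3: h(810,612)=(810*31+612)%997=797 h(382,382)=(382*31+382)%997=260 -> [797, 260]
L4: h(797,260)=(797*31+260)%997=42 -> [42]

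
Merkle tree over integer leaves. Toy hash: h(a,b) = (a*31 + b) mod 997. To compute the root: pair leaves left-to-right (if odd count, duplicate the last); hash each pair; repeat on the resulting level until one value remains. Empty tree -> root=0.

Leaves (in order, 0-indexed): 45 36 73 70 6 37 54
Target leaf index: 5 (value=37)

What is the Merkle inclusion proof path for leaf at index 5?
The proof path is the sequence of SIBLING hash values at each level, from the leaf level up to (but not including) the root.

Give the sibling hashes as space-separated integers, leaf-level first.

L0 (leaves): [45, 36, 73, 70, 6, 37, 54], target index=5
L1: h(45,36)=(45*31+36)%997=434 [pair 0] h(73,70)=(73*31+70)%997=339 [pair 1] h(6,37)=(6*31+37)%997=223 [pair 2] h(54,54)=(54*31+54)%997=731 [pair 3] -> [434, 339, 223, 731]
  Sibling for proof at L0: 6
L2: h(434,339)=(434*31+339)%997=832 [pair 0] h(223,731)=(223*31+731)%997=665 [pair 1] -> [832, 665]
  Sibling for proof at L1: 731
L3: h(832,665)=(832*31+665)%997=535 [pair 0] -> [535]
  Sibling for proof at L2: 832
Root: 535
Proof path (sibling hashes from leaf to root): [6, 731, 832]

Answer: 6 731 832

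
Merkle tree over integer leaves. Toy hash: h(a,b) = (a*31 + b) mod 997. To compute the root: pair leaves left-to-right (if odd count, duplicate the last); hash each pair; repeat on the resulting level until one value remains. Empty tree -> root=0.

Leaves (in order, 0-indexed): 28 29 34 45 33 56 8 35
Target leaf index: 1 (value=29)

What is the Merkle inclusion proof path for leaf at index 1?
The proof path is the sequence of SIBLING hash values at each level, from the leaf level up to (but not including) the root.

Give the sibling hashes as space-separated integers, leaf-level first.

Answer: 28 102 831

Derivation:
L0 (leaves): [28, 29, 34, 45, 33, 56, 8, 35], target index=1
L1: h(28,29)=(28*31+29)%997=897 [pair 0] h(34,45)=(34*31+45)%997=102 [pair 1] h(33,56)=(33*31+56)%997=82 [pair 2] h(8,35)=(8*31+35)%997=283 [pair 3] -> [897, 102, 82, 283]
  Sibling for proof at L0: 28
L2: h(897,102)=(897*31+102)%997=990 [pair 0] h(82,283)=(82*31+283)%997=831 [pair 1] -> [990, 831]
  Sibling for proof at L1: 102
L3: h(990,831)=(990*31+831)%997=614 [pair 0] -> [614]
  Sibling for proof at L2: 831
Root: 614
Proof path (sibling hashes from leaf to root): [28, 102, 831]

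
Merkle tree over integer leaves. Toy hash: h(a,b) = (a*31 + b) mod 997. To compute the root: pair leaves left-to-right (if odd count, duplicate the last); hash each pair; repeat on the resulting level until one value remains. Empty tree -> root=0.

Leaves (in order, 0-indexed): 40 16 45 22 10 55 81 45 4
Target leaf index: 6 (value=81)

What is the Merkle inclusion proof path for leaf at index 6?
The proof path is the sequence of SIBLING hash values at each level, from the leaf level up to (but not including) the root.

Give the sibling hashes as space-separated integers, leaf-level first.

L0 (leaves): [40, 16, 45, 22, 10, 55, 81, 45, 4], target index=6
L1: h(40,16)=(40*31+16)%997=259 [pair 0] h(45,22)=(45*31+22)%997=420 [pair 1] h(10,55)=(10*31+55)%997=365 [pair 2] h(81,45)=(81*31+45)%997=562 [pair 3] h(4,4)=(4*31+4)%997=128 [pair 4] -> [259, 420, 365, 562, 128]
  Sibling for proof at L0: 45
L2: h(259,420)=(259*31+420)%997=473 [pair 0] h(365,562)=(365*31+562)%997=910 [pair 1] h(128,128)=(128*31+128)%997=108 [pair 2] -> [473, 910, 108]
  Sibling for proof at L1: 365
L3: h(473,910)=(473*31+910)%997=618 [pair 0] h(108,108)=(108*31+108)%997=465 [pair 1] -> [618, 465]
  Sibling for proof at L2: 473
L4: h(618,465)=(618*31+465)%997=680 [pair 0] -> [680]
  Sibling for proof at L3: 465
Root: 680
Proof path (sibling hashes from leaf to root): [45, 365, 473, 465]

Answer: 45 365 473 465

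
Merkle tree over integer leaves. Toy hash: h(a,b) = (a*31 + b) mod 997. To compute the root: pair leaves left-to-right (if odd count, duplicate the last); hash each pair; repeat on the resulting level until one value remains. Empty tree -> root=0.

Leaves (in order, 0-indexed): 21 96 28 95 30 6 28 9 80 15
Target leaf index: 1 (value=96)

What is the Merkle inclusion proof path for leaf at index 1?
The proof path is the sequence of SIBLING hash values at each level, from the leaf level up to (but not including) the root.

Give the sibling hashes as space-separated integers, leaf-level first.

Answer: 21 963 980 566

Derivation:
L0 (leaves): [21, 96, 28, 95, 30, 6, 28, 9, 80, 15], target index=1
L1: h(21,96)=(21*31+96)%997=747 [pair 0] h(28,95)=(28*31+95)%997=963 [pair 1] h(30,6)=(30*31+6)%997=936 [pair 2] h(28,9)=(28*31+9)%997=877 [pair 3] h(80,15)=(80*31+15)%997=501 [pair 4] -> [747, 963, 936, 877, 501]
  Sibling for proof at L0: 21
L2: h(747,963)=(747*31+963)%997=192 [pair 0] h(936,877)=(936*31+877)%997=980 [pair 1] h(501,501)=(501*31+501)%997=80 [pair 2] -> [192, 980, 80]
  Sibling for proof at L1: 963
L3: h(192,980)=(192*31+980)%997=950 [pair 0] h(80,80)=(80*31+80)%997=566 [pair 1] -> [950, 566]
  Sibling for proof at L2: 980
L4: h(950,566)=(950*31+566)%997=106 [pair 0] -> [106]
  Sibling for proof at L3: 566
Root: 106
Proof path (sibling hashes from leaf to root): [21, 963, 980, 566]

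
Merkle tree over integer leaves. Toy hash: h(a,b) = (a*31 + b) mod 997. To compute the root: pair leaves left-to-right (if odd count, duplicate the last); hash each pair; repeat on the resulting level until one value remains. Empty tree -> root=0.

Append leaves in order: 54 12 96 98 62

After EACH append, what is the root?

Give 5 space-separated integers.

Answer: 54 689 503 505 380

Derivation:
After append 54 (leaves=[54]):
  L0: [54]
  root=54
After append 12 (leaves=[54, 12]):
  L0: [54, 12]
  L1: h(54,12)=(54*31+12)%997=689 -> [689]
  root=689
After append 96 (leaves=[54, 12, 96]):
  L0: [54, 12, 96]
  L1: h(54,12)=(54*31+12)%997=689 h(96,96)=(96*31+96)%997=81 -> [689, 81]
  L2: h(689,81)=(689*31+81)%997=503 -> [503]
  root=503
After append 98 (leaves=[54, 12, 96, 98]):
  L0: [54, 12, 96, 98]
  L1: h(54,12)=(54*31+12)%997=689 h(96,98)=(96*31+98)%997=83 -> [689, 83]
  L2: h(689,83)=(689*31+83)%997=505 -> [505]
  root=505
After append 62 (leaves=[54, 12, 96, 98, 62]):
  L0: [54, 12, 96, 98, 62]
  L1: h(54,12)=(54*31+12)%997=689 h(96,98)=(96*31+98)%997=83 h(62,62)=(62*31+62)%997=987 -> [689, 83, 987]
  L2: h(689,83)=(689*31+83)%997=505 h(987,987)=(987*31+987)%997=677 -> [505, 677]
  L3: h(505,677)=(505*31+677)%997=380 -> [380]
  root=380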